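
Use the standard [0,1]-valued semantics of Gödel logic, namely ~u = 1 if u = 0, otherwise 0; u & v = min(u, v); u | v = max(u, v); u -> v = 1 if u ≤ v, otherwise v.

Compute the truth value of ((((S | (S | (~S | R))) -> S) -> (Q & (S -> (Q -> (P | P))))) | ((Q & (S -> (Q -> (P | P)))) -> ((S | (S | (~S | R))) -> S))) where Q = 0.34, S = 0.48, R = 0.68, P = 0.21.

~S: Gödel ¬ of 0.48 = 0 (operand ≠ 0)
(~S | R) = max(0, 0.68) = 0.68
(S | (~S | R)) = max(0.48, 0.68) = 0.68
(S | (S | (~S | R))) = max(0.48, 0.68) = 0.68
((S | (S | (~S | R))) -> S): 0.68 > 0.48, so result = 0.48
(P | P) = max(0.21, 0.21) = 0.21
(Q -> (P | P)): 0.34 > 0.21, so result = 0.21
(S -> (Q -> (P | P))): 0.48 > 0.21, so result = 0.21
(Q & (S -> (Q -> (P | P)))) = min(0.34, 0.21) = 0.21
(((S | (S | (~S | R))) -> S) -> (Q & (S -> (Q -> (P | P))))): 0.48 > 0.21, so result = 0.21
(P | P) = max(0.21, 0.21) = 0.21
(Q -> (P | P)): 0.34 > 0.21, so result = 0.21
(S -> (Q -> (P | P))): 0.48 > 0.21, so result = 0.21
(Q & (S -> (Q -> (P | P)))) = min(0.34, 0.21) = 0.21
~S: Gödel ¬ of 0.48 = 0 (operand ≠ 0)
(~S | R) = max(0, 0.68) = 0.68
(S | (~S | R)) = max(0.48, 0.68) = 0.68
(S | (S | (~S | R))) = max(0.48, 0.68) = 0.68
((S | (S | (~S | R))) -> S): 0.68 > 0.48, so result = 0.48
((Q & (S -> (Q -> (P | P)))) -> ((S | (S | (~S | R))) -> S)): 0.21 ≤ 0.48, so result = 1
((((S | (S | (~S | R))) -> S) -> (Q & (S -> (Q -> (P | P))))) | ((Q & (S -> (Q -> (P | P)))) -> ((S | (S | (~S | R))) -> S))) = max(0.21, 1) = 1

1.00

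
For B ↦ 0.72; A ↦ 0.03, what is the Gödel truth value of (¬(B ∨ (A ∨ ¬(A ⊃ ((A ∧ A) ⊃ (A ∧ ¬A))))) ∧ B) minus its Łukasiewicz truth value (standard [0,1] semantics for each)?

Gödel evaluation:
  (A ∧ A) = min(0.03, 0.03) = 0.03
  ¬A: Gödel ¬ of 0.03 = 0 (operand ≠ 0)
  (A ∧ ¬A) = min(0.03, 0) = 0
  ((A ∧ A) ⊃ (A ∧ ¬A)): 0.03 > 0, so result = 0
  (A ⊃ ((A ∧ A) ⊃ (A ∧ ¬A))): 0.03 > 0, so result = 0
  ¬(A ⊃ ((A ∧ A) ⊃ (A ∧ ¬A))): Gödel ¬ of 0 = 1 (operand is 0)
  (A ∨ ¬(A ⊃ ((A ∧ A) ⊃ (A ∧ ¬A)))) = max(0.03, 1) = 1
  (B ∨ (A ∨ ¬(A ⊃ ((A ∧ A) ⊃ (A ∧ ¬A))))) = max(0.72, 1) = 1
  ¬(B ∨ (A ∨ ¬(A ⊃ ((A ∧ A) ⊃ (A ∧ ¬A))))): Gödel ¬ of 1 = 0 (operand ≠ 0)
  (¬(B ∨ (A ∨ ¬(A ⊃ ((A ∧ A) ⊃ (A ∧ ¬A))))) ∧ B) = min(0, 0.72) = 0
  Gödel value = 0
Łukasiewicz evaluation:
  (A ∧ A) = min(0.03, 0.03) = 0.03
  ¬A: Łukasiewicz ¬ gives 1 − 0.03 = 0.97
  (A ∧ ¬A) = min(0.03, 0.97) = 0.03
  ((A ∧ A) ⊃ (A ∧ ¬A)): min(1, 1 − 0.03 + 0.03) = 1
  (A ⊃ ((A ∧ A) ⊃ (A ∧ ¬A))): min(1, 1 − 0.03 + 1) = 1
  ¬(A ⊃ ((A ∧ A) ⊃ (A ∧ ¬A))): Łukasiewicz ¬ gives 1 − 1 = 0
  (A ∨ ¬(A ⊃ ((A ∧ A) ⊃ (A ∧ ¬A)))) = max(0.03, 0) = 0.03
  (B ∨ (A ∨ ¬(A ⊃ ((A ∧ A) ⊃ (A ∧ ¬A))))) = max(0.72, 0.03) = 0.72
  ¬(B ∨ (A ∨ ¬(A ⊃ ((A ∧ A) ⊃ (A ∧ ¬A))))): Łukasiewicz ¬ gives 1 − 0.72 = 0.28
  (¬(B ∨ (A ∨ ¬(A ⊃ ((A ∧ A) ⊃ (A ∧ ¬A))))) ∧ B) = min(0.28, 0.72) = 0.28
  Łukasiewicz value = 0.28
Difference: 0 − 0.28 = -0.28

-0.28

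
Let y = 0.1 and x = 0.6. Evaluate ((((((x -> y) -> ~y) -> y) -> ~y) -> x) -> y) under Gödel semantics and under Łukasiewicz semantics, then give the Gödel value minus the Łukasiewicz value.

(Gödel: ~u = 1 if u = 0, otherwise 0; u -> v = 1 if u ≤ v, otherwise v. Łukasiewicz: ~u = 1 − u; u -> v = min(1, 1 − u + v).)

-0.40

Gödel evaluation:
  (x -> y): 0.6 > 0.1, so result = 0.1
  ~y: Gödel ¬ of 0.1 = 0 (operand ≠ 0)
  ((x -> y) -> ~y): 0.1 > 0, so result = 0
  (((x -> y) -> ~y) -> y): 0 ≤ 0.1, so result = 1
  ~y: Gödel ¬ of 0.1 = 0 (operand ≠ 0)
  ((((x -> y) -> ~y) -> y) -> ~y): 1 > 0, so result = 0
  (((((x -> y) -> ~y) -> y) -> ~y) -> x): 0 ≤ 0.6, so result = 1
  ((((((x -> y) -> ~y) -> y) -> ~y) -> x) -> y): 1 > 0.1, so result = 0.1
  Gödel value = 0.1
Łukasiewicz evaluation:
  (x -> y): min(1, 1 − 0.6 + 0.1) = 0.5
  ~y: Łukasiewicz ¬ gives 1 − 0.1 = 0.9
  ((x -> y) -> ~y): min(1, 1 − 0.5 + 0.9) = 1
  (((x -> y) -> ~y) -> y): min(1, 1 − 1 + 0.1) = 0.1
  ~y: Łukasiewicz ¬ gives 1 − 0.1 = 0.9
  ((((x -> y) -> ~y) -> y) -> ~y): min(1, 1 − 0.1 + 0.9) = 1
  (((((x -> y) -> ~y) -> y) -> ~y) -> x): min(1, 1 − 1 + 0.6) = 0.6
  ((((((x -> y) -> ~y) -> y) -> ~y) -> x) -> y): min(1, 1 − 0.6 + 0.1) = 0.5
  Łukasiewicz value = 0.5
Difference: 0.1 − 0.5 = -0.40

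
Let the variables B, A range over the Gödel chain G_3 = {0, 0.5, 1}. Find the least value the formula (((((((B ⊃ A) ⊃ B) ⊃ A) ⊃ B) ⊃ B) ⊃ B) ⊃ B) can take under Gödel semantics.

The minimum is attained at B = 0.5, A = 0:
  (B ⊃ A): 0.5 > 0, so result = 0
  ((B ⊃ A) ⊃ B): 0 ≤ 0.5, so result = 1
  (((B ⊃ A) ⊃ B) ⊃ A): 1 > 0, so result = 0
  ((((B ⊃ A) ⊃ B) ⊃ A) ⊃ B): 0 ≤ 0.5, so result = 1
  (((((B ⊃ A) ⊃ B) ⊃ A) ⊃ B) ⊃ B): 1 > 0.5, so result = 0.5
  ((((((B ⊃ A) ⊃ B) ⊃ A) ⊃ B) ⊃ B) ⊃ B): 0.5 ≤ 0.5, so result = 1
  (((((((B ⊃ A) ⊃ B) ⊃ A) ⊃ B) ⊃ B) ⊃ B) ⊃ B): 1 > 0.5, so result = 0.5
Checking all 9 assignments confirms none give a value below 0.50.

0.50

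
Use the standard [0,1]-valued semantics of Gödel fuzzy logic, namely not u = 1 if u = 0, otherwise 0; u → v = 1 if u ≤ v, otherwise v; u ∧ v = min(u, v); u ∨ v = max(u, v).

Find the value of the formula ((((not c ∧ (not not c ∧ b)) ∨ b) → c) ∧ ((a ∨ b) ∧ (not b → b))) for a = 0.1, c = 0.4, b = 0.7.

not c: Gödel ¬ of 0.4 = 0 (operand ≠ 0)
not c: Gödel ¬ of 0.4 = 0 (operand ≠ 0)
not not c: Gödel ¬ of 0 = 1 (operand is 0)
(not not c ∧ b) = min(1, 0.7) = 0.7
(not c ∧ (not not c ∧ b)) = min(0, 0.7) = 0
((not c ∧ (not not c ∧ b)) ∨ b) = max(0, 0.7) = 0.7
(((not c ∧ (not not c ∧ b)) ∨ b) → c): 0.7 > 0.4, so result = 0.4
(a ∨ b) = max(0.1, 0.7) = 0.7
not b: Gödel ¬ of 0.7 = 0 (operand ≠ 0)
(not b → b): 0 ≤ 0.7, so result = 1
((a ∨ b) ∧ (not b → b)) = min(0.7, 1) = 0.7
((((not c ∧ (not not c ∧ b)) ∨ b) → c) ∧ ((a ∨ b) ∧ (not b → b))) = min(0.4, 0.7) = 0.4

0.40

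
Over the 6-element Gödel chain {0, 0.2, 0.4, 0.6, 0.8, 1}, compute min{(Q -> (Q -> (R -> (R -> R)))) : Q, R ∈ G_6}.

Every assignment gives 1. For instance at Q = 0, R = 0:
  (R -> R): 0 ≤ 0, so result = 1
  (R -> (R -> R)): 0 ≤ 1, so result = 1
  (Q -> (R -> (R -> R))): 0 ≤ 1, so result = 1
  (Q -> (Q -> (R -> (R -> R)))): 0 ≤ 1, so result = 1
All 36 assignments give value 1 — the formula is a G_6-tautology.

1.00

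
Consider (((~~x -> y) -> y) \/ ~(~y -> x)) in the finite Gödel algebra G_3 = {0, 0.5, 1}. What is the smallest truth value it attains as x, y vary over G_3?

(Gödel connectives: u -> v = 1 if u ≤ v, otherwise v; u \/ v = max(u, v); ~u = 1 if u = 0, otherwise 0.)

The minimum is attained at x = 0, y = 0.5:
  ~x: Gödel ¬ of 0 = 1 (operand is 0)
  ~~x: Gödel ¬ of 1 = 0 (operand ≠ 0)
  (~~x -> y): 0 ≤ 0.5, so result = 1
  ((~~x -> y) -> y): 1 > 0.5, so result = 0.5
  ~y: Gödel ¬ of 0.5 = 0 (operand ≠ 0)
  (~y -> x): 0 ≤ 0, so result = 1
  ~(~y -> x): Gödel ¬ of 1 = 0 (operand ≠ 0)
  (((~~x -> y) -> y) \/ ~(~y -> x)) = max(0.5, 0) = 0.5
Checking all 9 assignments confirms none give a value below 0.50.

0.50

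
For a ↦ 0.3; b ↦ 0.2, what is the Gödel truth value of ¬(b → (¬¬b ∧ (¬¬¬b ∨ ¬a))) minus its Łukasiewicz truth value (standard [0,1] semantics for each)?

1.00

Gödel evaluation:
  ¬b: Gödel ¬ of 0.2 = 0 (operand ≠ 0)
  ¬¬b: Gödel ¬ of 0 = 1 (operand is 0)
  ¬b: Gödel ¬ of 0.2 = 0 (operand ≠ 0)
  ¬¬b: Gödel ¬ of 0 = 1 (operand is 0)
  ¬¬¬b: Gödel ¬ of 1 = 0 (operand ≠ 0)
  ¬a: Gödel ¬ of 0.3 = 0 (operand ≠ 0)
  (¬¬¬b ∨ ¬a) = max(0, 0) = 0
  (¬¬b ∧ (¬¬¬b ∨ ¬a)) = min(1, 0) = 0
  (b → (¬¬b ∧ (¬¬¬b ∨ ¬a))): 0.2 > 0, so result = 0
  ¬(b → (¬¬b ∧ (¬¬¬b ∨ ¬a))): Gödel ¬ of 0 = 1 (operand is 0)
  Gödel value = 1
Łukasiewicz evaluation:
  ¬b: Łukasiewicz ¬ gives 1 − 0.2 = 0.8
  ¬¬b: Łukasiewicz ¬ gives 1 − 0.8 = 0.2
  ¬b: Łukasiewicz ¬ gives 1 − 0.2 = 0.8
  ¬¬b: Łukasiewicz ¬ gives 1 − 0.8 = 0.2
  ¬¬¬b: Łukasiewicz ¬ gives 1 − 0.2 = 0.8
  ¬a: Łukasiewicz ¬ gives 1 − 0.3 = 0.7
  (¬¬¬b ∨ ¬a) = max(0.8, 0.7) = 0.8
  (¬¬b ∧ (¬¬¬b ∨ ¬a)) = min(0.2, 0.8) = 0.2
  (b → (¬¬b ∧ (¬¬¬b ∨ ¬a))): min(1, 1 − 0.2 + 0.2) = 1
  ¬(b → (¬¬b ∧ (¬¬¬b ∨ ¬a))): Łukasiewicz ¬ gives 1 − 1 = 0
  Łukasiewicz value = 0
Difference: 1 − 0 = 1.00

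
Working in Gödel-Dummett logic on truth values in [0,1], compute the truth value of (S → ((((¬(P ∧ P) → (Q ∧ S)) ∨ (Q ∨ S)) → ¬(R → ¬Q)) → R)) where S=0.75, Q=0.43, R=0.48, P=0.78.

(P ∧ P) = min(0.78, 0.78) = 0.78
¬(P ∧ P): Gödel ¬ of 0.78 = 0 (operand ≠ 0)
(Q ∧ S) = min(0.43, 0.75) = 0.43
(¬(P ∧ P) → (Q ∧ S)): 0 ≤ 0.43, so result = 1
(Q ∨ S) = max(0.43, 0.75) = 0.75
((¬(P ∧ P) → (Q ∧ S)) ∨ (Q ∨ S)) = max(1, 0.75) = 1
¬Q: Gödel ¬ of 0.43 = 0 (operand ≠ 0)
(R → ¬Q): 0.48 > 0, so result = 0
¬(R → ¬Q): Gödel ¬ of 0 = 1 (operand is 0)
(((¬(P ∧ P) → (Q ∧ S)) ∨ (Q ∨ S)) → ¬(R → ¬Q)): 1 ≤ 1, so result = 1
((((¬(P ∧ P) → (Q ∧ S)) ∨ (Q ∨ S)) → ¬(R → ¬Q)) → R): 1 > 0.48, so result = 0.48
(S → ((((¬(P ∧ P) → (Q ∧ S)) ∨ (Q ∨ S)) → ¬(R → ¬Q)) → R)): 0.75 > 0.48, so result = 0.48

0.48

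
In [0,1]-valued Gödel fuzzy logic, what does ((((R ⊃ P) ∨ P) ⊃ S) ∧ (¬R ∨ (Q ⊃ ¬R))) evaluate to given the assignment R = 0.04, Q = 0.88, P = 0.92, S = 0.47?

0.00

(R ⊃ P): 0.04 ≤ 0.92, so result = 1
((R ⊃ P) ∨ P) = max(1, 0.92) = 1
(((R ⊃ P) ∨ P) ⊃ S): 1 > 0.47, so result = 0.47
¬R: Gödel ¬ of 0.04 = 0 (operand ≠ 0)
¬R: Gödel ¬ of 0.04 = 0 (operand ≠ 0)
(Q ⊃ ¬R): 0.88 > 0, so result = 0
(¬R ∨ (Q ⊃ ¬R)) = max(0, 0) = 0
((((R ⊃ P) ∨ P) ⊃ S) ∧ (¬R ∨ (Q ⊃ ¬R))) = min(0.47, 0) = 0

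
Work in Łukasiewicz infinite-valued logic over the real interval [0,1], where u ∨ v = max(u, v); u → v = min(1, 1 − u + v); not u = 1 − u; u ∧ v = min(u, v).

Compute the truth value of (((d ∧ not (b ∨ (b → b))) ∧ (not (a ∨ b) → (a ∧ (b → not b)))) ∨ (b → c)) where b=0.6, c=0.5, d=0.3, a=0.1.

0.90

(b → b): min(1, 1 − 0.6 + 0.6) = 1
(b ∨ (b → b)) = max(0.6, 1) = 1
not (b ∨ (b → b)): Łukasiewicz ¬ gives 1 − 1 = 0
(d ∧ not (b ∨ (b → b))) = min(0.3, 0) = 0
(a ∨ b) = max(0.1, 0.6) = 0.6
not (a ∨ b): Łukasiewicz ¬ gives 1 − 0.6 = 0.4
not b: Łukasiewicz ¬ gives 1 − 0.6 = 0.4
(b → not b): min(1, 1 − 0.6 + 0.4) = 0.8
(a ∧ (b → not b)) = min(0.1, 0.8) = 0.1
(not (a ∨ b) → (a ∧ (b → not b))): min(1, 1 − 0.4 + 0.1) = 0.7
((d ∧ not (b ∨ (b → b))) ∧ (not (a ∨ b) → (a ∧ (b → not b)))) = min(0, 0.7) = 0
(b → c): min(1, 1 − 0.6 + 0.5) = 0.9
(((d ∧ not (b ∨ (b → b))) ∧ (not (a ∨ b) → (a ∧ (b → not b)))) ∨ (b → c)) = max(0, 0.9) = 0.9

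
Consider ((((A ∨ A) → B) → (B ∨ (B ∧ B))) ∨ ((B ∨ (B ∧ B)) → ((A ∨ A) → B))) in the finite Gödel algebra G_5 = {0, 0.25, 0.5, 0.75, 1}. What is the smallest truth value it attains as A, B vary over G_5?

Every assignment gives 1. For instance at A = 0, B = 0:
  (A ∨ A) = max(0, 0) = 0
  ((A ∨ A) → B): 0 ≤ 0, so result = 1
  (B ∧ B) = min(0, 0) = 0
  (B ∨ (B ∧ B)) = max(0, 0) = 0
  (((A ∨ A) → B) → (B ∨ (B ∧ B))): 1 > 0, so result = 0
  (B ∧ B) = min(0, 0) = 0
  (B ∨ (B ∧ B)) = max(0, 0) = 0
  (A ∨ A) = max(0, 0) = 0
  ((A ∨ A) → B): 0 ≤ 0, so result = 1
  ((B ∨ (B ∧ B)) → ((A ∨ A) → B)): 0 ≤ 1, so result = 1
  ((((A ∨ A) → B) → (B ∨ (B ∧ B))) ∨ ((B ∨ (B ∧ B)) → ((A ∨ A) → B))) = max(0, 1) = 1
All 25 assignments give value 1 — the formula is a G_5-tautology.

1.00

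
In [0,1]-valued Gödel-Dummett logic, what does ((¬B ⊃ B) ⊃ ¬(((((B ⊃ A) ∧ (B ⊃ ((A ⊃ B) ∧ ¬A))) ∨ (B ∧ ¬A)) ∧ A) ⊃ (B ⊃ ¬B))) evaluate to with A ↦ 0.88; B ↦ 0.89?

0.00

¬B: Gödel ¬ of 0.89 = 0 (operand ≠ 0)
(¬B ⊃ B): 0 ≤ 0.89, so result = 1
(B ⊃ A): 0.89 > 0.88, so result = 0.88
(A ⊃ B): 0.88 ≤ 0.89, so result = 1
¬A: Gödel ¬ of 0.88 = 0 (operand ≠ 0)
((A ⊃ B) ∧ ¬A) = min(1, 0) = 0
(B ⊃ ((A ⊃ B) ∧ ¬A)): 0.89 > 0, so result = 0
((B ⊃ A) ∧ (B ⊃ ((A ⊃ B) ∧ ¬A))) = min(0.88, 0) = 0
¬A: Gödel ¬ of 0.88 = 0 (operand ≠ 0)
(B ∧ ¬A) = min(0.89, 0) = 0
(((B ⊃ A) ∧ (B ⊃ ((A ⊃ B) ∧ ¬A))) ∨ (B ∧ ¬A)) = max(0, 0) = 0
((((B ⊃ A) ∧ (B ⊃ ((A ⊃ B) ∧ ¬A))) ∨ (B ∧ ¬A)) ∧ A) = min(0, 0.88) = 0
¬B: Gödel ¬ of 0.89 = 0 (operand ≠ 0)
(B ⊃ ¬B): 0.89 > 0, so result = 0
(((((B ⊃ A) ∧ (B ⊃ ((A ⊃ B) ∧ ¬A))) ∨ (B ∧ ¬A)) ∧ A) ⊃ (B ⊃ ¬B)): 0 ≤ 0, so result = 1
¬(((((B ⊃ A) ∧ (B ⊃ ((A ⊃ B) ∧ ¬A))) ∨ (B ∧ ¬A)) ∧ A) ⊃ (B ⊃ ¬B)): Gödel ¬ of 1 = 0 (operand ≠ 0)
((¬B ⊃ B) ⊃ ¬(((((B ⊃ A) ∧ (B ⊃ ((A ⊃ B) ∧ ¬A))) ∨ (B ∧ ¬A)) ∧ A) ⊃ (B ⊃ ¬B))): 1 > 0, so result = 0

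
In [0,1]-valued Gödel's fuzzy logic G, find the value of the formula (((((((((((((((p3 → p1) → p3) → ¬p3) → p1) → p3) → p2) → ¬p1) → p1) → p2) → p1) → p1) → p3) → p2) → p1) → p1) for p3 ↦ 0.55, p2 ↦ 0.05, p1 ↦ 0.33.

0.33

(p3 → p1): 0.55 > 0.33, so result = 0.33
((p3 → p1) → p3): 0.33 ≤ 0.55, so result = 1
¬p3: Gödel ¬ of 0.55 = 0 (operand ≠ 0)
(((p3 → p1) → p3) → ¬p3): 1 > 0, so result = 0
((((p3 → p1) → p3) → ¬p3) → p1): 0 ≤ 0.33, so result = 1
(((((p3 → p1) → p3) → ¬p3) → p1) → p3): 1 > 0.55, so result = 0.55
((((((p3 → p1) → p3) → ¬p3) → p1) → p3) → p2): 0.55 > 0.05, so result = 0.05
¬p1: Gödel ¬ of 0.33 = 0 (operand ≠ 0)
(((((((p3 → p1) → p3) → ¬p3) → p1) → p3) → p2) → ¬p1): 0.05 > 0, so result = 0
((((((((p3 → p1) → p3) → ¬p3) → p1) → p3) → p2) → ¬p1) → p1): 0 ≤ 0.33, so result = 1
(((((((((p3 → p1) → p3) → ¬p3) → p1) → p3) → p2) → ¬p1) → p1) → p2): 1 > 0.05, so result = 0.05
((((((((((p3 → p1) → p3) → ¬p3) → p1) → p3) → p2) → ¬p1) → p1) → p2) → p1): 0.05 ≤ 0.33, so result = 1
(((((((((((p3 → p1) → p3) → ¬p3) → p1) → p3) → p2) → ¬p1) → p1) → p2) → p1) → p1): 1 > 0.33, so result = 0.33
((((((((((((p3 → p1) → p3) → ¬p3) → p1) → p3) → p2) → ¬p1) → p1) → p2) → p1) → p1) → p3): 0.33 ≤ 0.55, so result = 1
(((((((((((((p3 → p1) → p3) → ¬p3) → p1) → p3) → p2) → ¬p1) → p1) → p2) → p1) → p1) → p3) → p2): 1 > 0.05, so result = 0.05
((((((((((((((p3 → p1) → p3) → ¬p3) → p1) → p3) → p2) → ¬p1) → p1) → p2) → p1) → p1) → p3) → p2) → p1): 0.05 ≤ 0.33, so result = 1
(((((((((((((((p3 → p1) → p3) → ¬p3) → p1) → p3) → p2) → ¬p1) → p1) → p2) → p1) → p1) → p3) → p2) → p1) → p1): 1 > 0.33, so result = 0.33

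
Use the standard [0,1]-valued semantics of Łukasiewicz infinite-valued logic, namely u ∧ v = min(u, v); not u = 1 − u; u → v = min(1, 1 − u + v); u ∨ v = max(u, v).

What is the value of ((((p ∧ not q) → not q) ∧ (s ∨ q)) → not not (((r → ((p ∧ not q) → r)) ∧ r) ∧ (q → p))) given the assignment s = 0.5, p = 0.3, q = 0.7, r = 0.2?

0.50

not q: Łukasiewicz ¬ gives 1 − 0.7 = 0.3
(p ∧ not q) = min(0.3, 0.3) = 0.3
not q: Łukasiewicz ¬ gives 1 − 0.7 = 0.3
((p ∧ not q) → not q): min(1, 1 − 0.3 + 0.3) = 1
(s ∨ q) = max(0.5, 0.7) = 0.7
(((p ∧ not q) → not q) ∧ (s ∨ q)) = min(1, 0.7) = 0.7
not q: Łukasiewicz ¬ gives 1 − 0.7 = 0.3
(p ∧ not q) = min(0.3, 0.3) = 0.3
((p ∧ not q) → r): min(1, 1 − 0.3 + 0.2) = 0.9
(r → ((p ∧ not q) → r)): min(1, 1 − 0.2 + 0.9) = 1
((r → ((p ∧ not q) → r)) ∧ r) = min(1, 0.2) = 0.2
(q → p): min(1, 1 − 0.7 + 0.3) = 0.6
(((r → ((p ∧ not q) → r)) ∧ r) ∧ (q → p)) = min(0.2, 0.6) = 0.2
not (((r → ((p ∧ not q) → r)) ∧ r) ∧ (q → p)): Łukasiewicz ¬ gives 1 − 0.2 = 0.8
not not (((r → ((p ∧ not q) → r)) ∧ r) ∧ (q → p)): Łukasiewicz ¬ gives 1 − 0.8 = 0.2
((((p ∧ not q) → not q) ∧ (s ∨ q)) → not not (((r → ((p ∧ not q) → r)) ∧ r) ∧ (q → p))): min(1, 1 − 0.7 + 0.2) = 0.5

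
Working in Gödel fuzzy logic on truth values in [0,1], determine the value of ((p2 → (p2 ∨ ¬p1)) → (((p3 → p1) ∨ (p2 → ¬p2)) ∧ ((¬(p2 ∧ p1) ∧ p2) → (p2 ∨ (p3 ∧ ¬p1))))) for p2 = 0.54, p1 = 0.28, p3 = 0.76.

¬p1: Gödel ¬ of 0.28 = 0 (operand ≠ 0)
(p2 ∨ ¬p1) = max(0.54, 0) = 0.54
(p2 → (p2 ∨ ¬p1)): 0.54 ≤ 0.54, so result = 1
(p3 → p1): 0.76 > 0.28, so result = 0.28
¬p2: Gödel ¬ of 0.54 = 0 (operand ≠ 0)
(p2 → ¬p2): 0.54 > 0, so result = 0
((p3 → p1) ∨ (p2 → ¬p2)) = max(0.28, 0) = 0.28
(p2 ∧ p1) = min(0.54, 0.28) = 0.28
¬(p2 ∧ p1): Gödel ¬ of 0.28 = 0 (operand ≠ 0)
(¬(p2 ∧ p1) ∧ p2) = min(0, 0.54) = 0
¬p1: Gödel ¬ of 0.28 = 0 (operand ≠ 0)
(p3 ∧ ¬p1) = min(0.76, 0) = 0
(p2 ∨ (p3 ∧ ¬p1)) = max(0.54, 0) = 0.54
((¬(p2 ∧ p1) ∧ p2) → (p2 ∨ (p3 ∧ ¬p1))): 0 ≤ 0.54, so result = 1
(((p3 → p1) ∨ (p2 → ¬p2)) ∧ ((¬(p2 ∧ p1) ∧ p2) → (p2 ∨ (p3 ∧ ¬p1)))) = min(0.28, 1) = 0.28
((p2 → (p2 ∨ ¬p1)) → (((p3 → p1) ∨ (p2 → ¬p2)) ∧ ((¬(p2 ∧ p1) ∧ p2) → (p2 ∨ (p3 ∧ ¬p1))))): 1 > 0.28, so result = 0.28

0.28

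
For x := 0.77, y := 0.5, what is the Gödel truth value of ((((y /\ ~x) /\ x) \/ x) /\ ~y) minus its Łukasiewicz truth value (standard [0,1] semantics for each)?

Gödel evaluation:
  ~x: Gödel ¬ of 0.77 = 0 (operand ≠ 0)
  (y /\ ~x) = min(0.5, 0) = 0
  ((y /\ ~x) /\ x) = min(0, 0.77) = 0
  (((y /\ ~x) /\ x) \/ x) = max(0, 0.77) = 0.77
  ~y: Gödel ¬ of 0.5 = 0 (operand ≠ 0)
  ((((y /\ ~x) /\ x) \/ x) /\ ~y) = min(0.77, 0) = 0
  Gödel value = 0
Łukasiewicz evaluation:
  ~x: Łukasiewicz ¬ gives 1 − 0.77 = 0.23
  (y /\ ~x) = min(0.5, 0.23) = 0.23
  ((y /\ ~x) /\ x) = min(0.23, 0.77) = 0.23
  (((y /\ ~x) /\ x) \/ x) = max(0.23, 0.77) = 0.77
  ~y: Łukasiewicz ¬ gives 1 − 0.5 = 0.5
  ((((y /\ ~x) /\ x) \/ x) /\ ~y) = min(0.77, 0.5) = 0.5
  Łukasiewicz value = 0.5
Difference: 0 − 0.5 = -0.50

-0.50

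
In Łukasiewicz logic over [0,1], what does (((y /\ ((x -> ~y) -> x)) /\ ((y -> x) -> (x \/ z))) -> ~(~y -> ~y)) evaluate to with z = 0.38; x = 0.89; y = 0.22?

0.78

~y: Łukasiewicz ¬ gives 1 − 0.22 = 0.78
(x -> ~y): min(1, 1 − 0.89 + 0.78) = 0.89
((x -> ~y) -> x): min(1, 1 − 0.89 + 0.89) = 1
(y /\ ((x -> ~y) -> x)) = min(0.22, 1) = 0.22
(y -> x): min(1, 1 − 0.22 + 0.89) = 1
(x \/ z) = max(0.89, 0.38) = 0.89
((y -> x) -> (x \/ z)): min(1, 1 − 1 + 0.89) = 0.89
((y /\ ((x -> ~y) -> x)) /\ ((y -> x) -> (x \/ z))) = min(0.22, 0.89) = 0.22
~y: Łukasiewicz ¬ gives 1 − 0.22 = 0.78
~y: Łukasiewicz ¬ gives 1 − 0.22 = 0.78
(~y -> ~y): min(1, 1 − 0.78 + 0.78) = 1
~(~y -> ~y): Łukasiewicz ¬ gives 1 − 1 = 0
(((y /\ ((x -> ~y) -> x)) /\ ((y -> x) -> (x \/ z))) -> ~(~y -> ~y)): min(1, 1 − 0.22 + 0) = 0.78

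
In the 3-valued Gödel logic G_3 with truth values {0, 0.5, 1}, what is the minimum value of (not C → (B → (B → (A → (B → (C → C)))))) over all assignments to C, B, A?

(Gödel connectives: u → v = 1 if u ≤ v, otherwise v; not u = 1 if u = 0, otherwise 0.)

1.00

Every assignment gives 1. For instance at C = 0, B = 0, A = 0:
  not C: Gödel ¬ of 0 = 1 (operand is 0)
  (C → C): 0 ≤ 0, so result = 1
  (B → (C → C)): 0 ≤ 1, so result = 1
  (A → (B → (C → C))): 0 ≤ 1, so result = 1
  (B → (A → (B → (C → C)))): 0 ≤ 1, so result = 1
  (B → (B → (A → (B → (C → C))))): 0 ≤ 1, so result = 1
  (not C → (B → (B → (A → (B → (C → C)))))): 1 ≤ 1, so result = 1
All 27 assignments give value 1 — the formula is a G_3-tautology.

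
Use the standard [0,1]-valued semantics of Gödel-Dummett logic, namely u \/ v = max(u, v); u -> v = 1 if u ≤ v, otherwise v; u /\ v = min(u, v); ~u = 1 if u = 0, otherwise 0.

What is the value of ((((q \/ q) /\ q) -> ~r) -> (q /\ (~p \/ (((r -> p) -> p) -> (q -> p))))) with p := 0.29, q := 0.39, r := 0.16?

(q \/ q) = max(0.39, 0.39) = 0.39
((q \/ q) /\ q) = min(0.39, 0.39) = 0.39
~r: Gödel ¬ of 0.16 = 0 (operand ≠ 0)
(((q \/ q) /\ q) -> ~r): 0.39 > 0, so result = 0
~p: Gödel ¬ of 0.29 = 0 (operand ≠ 0)
(r -> p): 0.16 ≤ 0.29, so result = 1
((r -> p) -> p): 1 > 0.29, so result = 0.29
(q -> p): 0.39 > 0.29, so result = 0.29
(((r -> p) -> p) -> (q -> p)): 0.29 ≤ 0.29, so result = 1
(~p \/ (((r -> p) -> p) -> (q -> p))) = max(0, 1) = 1
(q /\ (~p \/ (((r -> p) -> p) -> (q -> p)))) = min(0.39, 1) = 0.39
((((q \/ q) /\ q) -> ~r) -> (q /\ (~p \/ (((r -> p) -> p) -> (q -> p))))): 0 ≤ 0.39, so result = 1

1.00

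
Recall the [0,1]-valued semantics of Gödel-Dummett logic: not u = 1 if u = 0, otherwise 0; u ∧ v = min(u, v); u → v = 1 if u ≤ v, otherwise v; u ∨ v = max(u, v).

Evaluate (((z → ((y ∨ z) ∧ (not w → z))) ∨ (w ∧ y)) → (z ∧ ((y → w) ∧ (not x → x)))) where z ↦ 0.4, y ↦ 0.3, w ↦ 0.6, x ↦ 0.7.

0.40

(y ∨ z) = max(0.3, 0.4) = 0.4
not w: Gödel ¬ of 0.6 = 0 (operand ≠ 0)
(not w → z): 0 ≤ 0.4, so result = 1
((y ∨ z) ∧ (not w → z)) = min(0.4, 1) = 0.4
(z → ((y ∨ z) ∧ (not w → z))): 0.4 ≤ 0.4, so result = 1
(w ∧ y) = min(0.6, 0.3) = 0.3
((z → ((y ∨ z) ∧ (not w → z))) ∨ (w ∧ y)) = max(1, 0.3) = 1
(y → w): 0.3 ≤ 0.6, so result = 1
not x: Gödel ¬ of 0.7 = 0 (operand ≠ 0)
(not x → x): 0 ≤ 0.7, so result = 1
((y → w) ∧ (not x → x)) = min(1, 1) = 1
(z ∧ ((y → w) ∧ (not x → x))) = min(0.4, 1) = 0.4
(((z → ((y ∨ z) ∧ (not w → z))) ∨ (w ∧ y)) → (z ∧ ((y → w) ∧ (not x → x)))): 1 > 0.4, so result = 0.4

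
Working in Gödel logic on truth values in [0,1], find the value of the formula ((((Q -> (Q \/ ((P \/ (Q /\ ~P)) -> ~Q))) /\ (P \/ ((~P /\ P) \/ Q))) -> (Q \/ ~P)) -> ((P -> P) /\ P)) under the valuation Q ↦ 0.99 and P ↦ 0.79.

0.79

~P: Gödel ¬ of 0.79 = 0 (operand ≠ 0)
(Q /\ ~P) = min(0.99, 0) = 0
(P \/ (Q /\ ~P)) = max(0.79, 0) = 0.79
~Q: Gödel ¬ of 0.99 = 0 (operand ≠ 0)
((P \/ (Q /\ ~P)) -> ~Q): 0.79 > 0, so result = 0
(Q \/ ((P \/ (Q /\ ~P)) -> ~Q)) = max(0.99, 0) = 0.99
(Q -> (Q \/ ((P \/ (Q /\ ~P)) -> ~Q))): 0.99 ≤ 0.99, so result = 1
~P: Gödel ¬ of 0.79 = 0 (operand ≠ 0)
(~P /\ P) = min(0, 0.79) = 0
((~P /\ P) \/ Q) = max(0, 0.99) = 0.99
(P \/ ((~P /\ P) \/ Q)) = max(0.79, 0.99) = 0.99
((Q -> (Q \/ ((P \/ (Q /\ ~P)) -> ~Q))) /\ (P \/ ((~P /\ P) \/ Q))) = min(1, 0.99) = 0.99
~P: Gödel ¬ of 0.79 = 0 (operand ≠ 0)
(Q \/ ~P) = max(0.99, 0) = 0.99
(((Q -> (Q \/ ((P \/ (Q /\ ~P)) -> ~Q))) /\ (P \/ ((~P /\ P) \/ Q))) -> (Q \/ ~P)): 0.99 ≤ 0.99, so result = 1
(P -> P): 0.79 ≤ 0.79, so result = 1
((P -> P) /\ P) = min(1, 0.79) = 0.79
((((Q -> (Q \/ ((P \/ (Q /\ ~P)) -> ~Q))) /\ (P \/ ((~P /\ P) \/ Q))) -> (Q \/ ~P)) -> ((P -> P) /\ P)): 1 > 0.79, so result = 0.79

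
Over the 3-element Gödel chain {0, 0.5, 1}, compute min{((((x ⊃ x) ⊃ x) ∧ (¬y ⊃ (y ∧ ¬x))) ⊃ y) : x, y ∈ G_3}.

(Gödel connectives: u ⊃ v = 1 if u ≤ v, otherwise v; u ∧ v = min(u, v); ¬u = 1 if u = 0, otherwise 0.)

0.50

The minimum is attained at x = 1, y = 0.5:
  (x ⊃ x): 1 ≤ 1, so result = 1
  ((x ⊃ x) ⊃ x): 1 ≤ 1, so result = 1
  ¬y: Gödel ¬ of 0.5 = 0 (operand ≠ 0)
  ¬x: Gödel ¬ of 1 = 0 (operand ≠ 0)
  (y ∧ ¬x) = min(0.5, 0) = 0
  (¬y ⊃ (y ∧ ¬x)): 0 ≤ 0, so result = 1
  (((x ⊃ x) ⊃ x) ∧ (¬y ⊃ (y ∧ ¬x))) = min(1, 1) = 1
  ((((x ⊃ x) ⊃ x) ∧ (¬y ⊃ (y ∧ ¬x))) ⊃ y): 1 > 0.5, so result = 0.5
Checking all 9 assignments confirms none give a value below 0.50.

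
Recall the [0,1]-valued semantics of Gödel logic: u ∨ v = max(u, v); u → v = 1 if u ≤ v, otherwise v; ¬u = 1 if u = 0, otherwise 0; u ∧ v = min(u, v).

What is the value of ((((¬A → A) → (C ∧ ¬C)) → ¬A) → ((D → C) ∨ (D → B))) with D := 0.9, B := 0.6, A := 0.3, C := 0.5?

0.60

¬A: Gödel ¬ of 0.3 = 0 (operand ≠ 0)
(¬A → A): 0 ≤ 0.3, so result = 1
¬C: Gödel ¬ of 0.5 = 0 (operand ≠ 0)
(C ∧ ¬C) = min(0.5, 0) = 0
((¬A → A) → (C ∧ ¬C)): 1 > 0, so result = 0
¬A: Gödel ¬ of 0.3 = 0 (operand ≠ 0)
(((¬A → A) → (C ∧ ¬C)) → ¬A): 0 ≤ 0, so result = 1
(D → C): 0.9 > 0.5, so result = 0.5
(D → B): 0.9 > 0.6, so result = 0.6
((D → C) ∨ (D → B)) = max(0.5, 0.6) = 0.6
((((¬A → A) → (C ∧ ¬C)) → ¬A) → ((D → C) ∨ (D → B))): 1 > 0.6, so result = 0.6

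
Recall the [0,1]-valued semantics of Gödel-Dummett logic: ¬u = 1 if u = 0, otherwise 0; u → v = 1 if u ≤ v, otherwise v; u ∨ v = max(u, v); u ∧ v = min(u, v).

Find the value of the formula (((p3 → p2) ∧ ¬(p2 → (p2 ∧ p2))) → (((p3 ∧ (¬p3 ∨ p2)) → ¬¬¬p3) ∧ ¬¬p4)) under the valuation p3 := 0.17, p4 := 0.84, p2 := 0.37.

(p3 → p2): 0.17 ≤ 0.37, so result = 1
(p2 ∧ p2) = min(0.37, 0.37) = 0.37
(p2 → (p2 ∧ p2)): 0.37 ≤ 0.37, so result = 1
¬(p2 → (p2 ∧ p2)): Gödel ¬ of 1 = 0 (operand ≠ 0)
((p3 → p2) ∧ ¬(p2 → (p2 ∧ p2))) = min(1, 0) = 0
¬p3: Gödel ¬ of 0.17 = 0 (operand ≠ 0)
(¬p3 ∨ p2) = max(0, 0.37) = 0.37
(p3 ∧ (¬p3 ∨ p2)) = min(0.17, 0.37) = 0.17
¬p3: Gödel ¬ of 0.17 = 0 (operand ≠ 0)
¬¬p3: Gödel ¬ of 0 = 1 (operand is 0)
¬¬¬p3: Gödel ¬ of 1 = 0 (operand ≠ 0)
((p3 ∧ (¬p3 ∨ p2)) → ¬¬¬p3): 0.17 > 0, so result = 0
¬p4: Gödel ¬ of 0.84 = 0 (operand ≠ 0)
¬¬p4: Gödel ¬ of 0 = 1 (operand is 0)
(((p3 ∧ (¬p3 ∨ p2)) → ¬¬¬p3) ∧ ¬¬p4) = min(0, 1) = 0
(((p3 → p2) ∧ ¬(p2 → (p2 ∧ p2))) → (((p3 ∧ (¬p3 ∨ p2)) → ¬¬¬p3) ∧ ¬¬p4)): 0 ≤ 0, so result = 1

1.00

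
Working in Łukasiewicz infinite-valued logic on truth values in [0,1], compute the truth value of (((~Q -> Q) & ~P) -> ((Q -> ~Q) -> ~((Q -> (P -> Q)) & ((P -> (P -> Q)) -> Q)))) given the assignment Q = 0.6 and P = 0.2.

~Q: Łukasiewicz ¬ gives 1 − 0.6 = 0.4
(~Q -> Q): min(1, 1 − 0.4 + 0.6) = 1
~P: Łukasiewicz ¬ gives 1 − 0.2 = 0.8
((~Q -> Q) & ~P) = min(1, 0.8) = 0.8
~Q: Łukasiewicz ¬ gives 1 − 0.6 = 0.4
(Q -> ~Q): min(1, 1 − 0.6 + 0.4) = 0.8
(P -> Q): min(1, 1 − 0.2 + 0.6) = 1
(Q -> (P -> Q)): min(1, 1 − 0.6 + 1) = 1
(P -> Q): min(1, 1 − 0.2 + 0.6) = 1
(P -> (P -> Q)): min(1, 1 − 0.2 + 1) = 1
((P -> (P -> Q)) -> Q): min(1, 1 − 1 + 0.6) = 0.6
((Q -> (P -> Q)) & ((P -> (P -> Q)) -> Q)) = min(1, 0.6) = 0.6
~((Q -> (P -> Q)) & ((P -> (P -> Q)) -> Q)): Łukasiewicz ¬ gives 1 − 0.6 = 0.4
((Q -> ~Q) -> ~((Q -> (P -> Q)) & ((P -> (P -> Q)) -> Q))): min(1, 1 − 0.8 + 0.4) = 0.6
(((~Q -> Q) & ~P) -> ((Q -> ~Q) -> ~((Q -> (P -> Q)) & ((P -> (P -> Q)) -> Q)))): min(1, 1 − 0.8 + 0.6) = 0.8

0.80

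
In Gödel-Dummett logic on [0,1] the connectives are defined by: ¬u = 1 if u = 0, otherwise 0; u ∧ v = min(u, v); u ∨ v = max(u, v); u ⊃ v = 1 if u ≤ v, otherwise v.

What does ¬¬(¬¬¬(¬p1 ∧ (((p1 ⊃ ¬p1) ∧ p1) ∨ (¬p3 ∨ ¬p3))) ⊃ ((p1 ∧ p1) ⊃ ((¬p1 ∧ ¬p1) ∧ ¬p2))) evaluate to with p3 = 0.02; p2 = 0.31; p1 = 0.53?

0.00

¬p1: Gödel ¬ of 0.53 = 0 (operand ≠ 0)
¬p1: Gödel ¬ of 0.53 = 0 (operand ≠ 0)
(p1 ⊃ ¬p1): 0.53 > 0, so result = 0
((p1 ⊃ ¬p1) ∧ p1) = min(0, 0.53) = 0
¬p3: Gödel ¬ of 0.02 = 0 (operand ≠ 0)
¬p3: Gödel ¬ of 0.02 = 0 (operand ≠ 0)
(¬p3 ∨ ¬p3) = max(0, 0) = 0
(((p1 ⊃ ¬p1) ∧ p1) ∨ (¬p3 ∨ ¬p3)) = max(0, 0) = 0
(¬p1 ∧ (((p1 ⊃ ¬p1) ∧ p1) ∨ (¬p3 ∨ ¬p3))) = min(0, 0) = 0
¬(¬p1 ∧ (((p1 ⊃ ¬p1) ∧ p1) ∨ (¬p3 ∨ ¬p3))): Gödel ¬ of 0 = 1 (operand is 0)
¬¬(¬p1 ∧ (((p1 ⊃ ¬p1) ∧ p1) ∨ (¬p3 ∨ ¬p3))): Gödel ¬ of 1 = 0 (operand ≠ 0)
¬¬¬(¬p1 ∧ (((p1 ⊃ ¬p1) ∧ p1) ∨ (¬p3 ∨ ¬p3))): Gödel ¬ of 0 = 1 (operand is 0)
(p1 ∧ p1) = min(0.53, 0.53) = 0.53
¬p1: Gödel ¬ of 0.53 = 0 (operand ≠ 0)
¬p1: Gödel ¬ of 0.53 = 0 (operand ≠ 0)
(¬p1 ∧ ¬p1) = min(0, 0) = 0
¬p2: Gödel ¬ of 0.31 = 0 (operand ≠ 0)
((¬p1 ∧ ¬p1) ∧ ¬p2) = min(0, 0) = 0
((p1 ∧ p1) ⊃ ((¬p1 ∧ ¬p1) ∧ ¬p2)): 0.53 > 0, so result = 0
(¬¬¬(¬p1 ∧ (((p1 ⊃ ¬p1) ∧ p1) ∨ (¬p3 ∨ ¬p3))) ⊃ ((p1 ∧ p1) ⊃ ((¬p1 ∧ ¬p1) ∧ ¬p2))): 1 > 0, so result = 0
¬(¬¬¬(¬p1 ∧ (((p1 ⊃ ¬p1) ∧ p1) ∨ (¬p3 ∨ ¬p3))) ⊃ ((p1 ∧ p1) ⊃ ((¬p1 ∧ ¬p1) ∧ ¬p2))): Gödel ¬ of 0 = 1 (operand is 0)
¬¬(¬¬¬(¬p1 ∧ (((p1 ⊃ ¬p1) ∧ p1) ∨ (¬p3 ∨ ¬p3))) ⊃ ((p1 ∧ p1) ⊃ ((¬p1 ∧ ¬p1) ∧ ¬p2))): Gödel ¬ of 1 = 0 (operand ≠ 0)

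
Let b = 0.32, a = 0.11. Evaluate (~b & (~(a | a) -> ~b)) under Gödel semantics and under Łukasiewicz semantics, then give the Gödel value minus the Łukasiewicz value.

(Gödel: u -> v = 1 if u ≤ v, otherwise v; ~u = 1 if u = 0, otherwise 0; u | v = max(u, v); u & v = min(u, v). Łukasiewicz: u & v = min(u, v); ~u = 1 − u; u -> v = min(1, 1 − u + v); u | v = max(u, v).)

-0.68

Gödel evaluation:
  ~b: Gödel ¬ of 0.32 = 0 (operand ≠ 0)
  (a | a) = max(0.11, 0.11) = 0.11
  ~(a | a): Gödel ¬ of 0.11 = 0 (operand ≠ 0)
  ~b: Gödel ¬ of 0.32 = 0 (operand ≠ 0)
  (~(a | a) -> ~b): 0 ≤ 0, so result = 1
  (~b & (~(a | a) -> ~b)) = min(0, 1) = 0
  Gödel value = 0
Łukasiewicz evaluation:
  ~b: Łukasiewicz ¬ gives 1 − 0.32 = 0.68
  (a | a) = max(0.11, 0.11) = 0.11
  ~(a | a): Łukasiewicz ¬ gives 1 − 0.11 = 0.89
  ~b: Łukasiewicz ¬ gives 1 − 0.32 = 0.68
  (~(a | a) -> ~b): min(1, 1 − 0.89 + 0.68) = 0.79
  (~b & (~(a | a) -> ~b)) = min(0.68, 0.79) = 0.68
  Łukasiewicz value = 0.68
Difference: 0 − 0.68 = -0.68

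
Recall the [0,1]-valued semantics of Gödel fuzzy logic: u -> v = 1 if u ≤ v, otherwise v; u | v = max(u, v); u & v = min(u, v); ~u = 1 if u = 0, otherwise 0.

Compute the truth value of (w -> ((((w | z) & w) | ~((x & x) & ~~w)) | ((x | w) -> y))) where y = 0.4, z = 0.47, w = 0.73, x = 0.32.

(w | z) = max(0.73, 0.47) = 0.73
((w | z) & w) = min(0.73, 0.73) = 0.73
(x & x) = min(0.32, 0.32) = 0.32
~w: Gödel ¬ of 0.73 = 0 (operand ≠ 0)
~~w: Gödel ¬ of 0 = 1 (operand is 0)
((x & x) & ~~w) = min(0.32, 1) = 0.32
~((x & x) & ~~w): Gödel ¬ of 0.32 = 0 (operand ≠ 0)
(((w | z) & w) | ~((x & x) & ~~w)) = max(0.73, 0) = 0.73
(x | w) = max(0.32, 0.73) = 0.73
((x | w) -> y): 0.73 > 0.4, so result = 0.4
((((w | z) & w) | ~((x & x) & ~~w)) | ((x | w) -> y)) = max(0.73, 0.4) = 0.73
(w -> ((((w | z) & w) | ~((x & x) & ~~w)) | ((x | w) -> y))): 0.73 ≤ 0.73, so result = 1

1.00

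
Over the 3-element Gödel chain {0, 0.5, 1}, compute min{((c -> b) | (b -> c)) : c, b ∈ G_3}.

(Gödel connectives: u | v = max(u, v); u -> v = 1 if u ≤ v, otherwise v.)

Every assignment gives 1. For instance at c = 0, b = 0:
  (c -> b): 0 ≤ 0, so result = 1
  (b -> c): 0 ≤ 0, so result = 1
  ((c -> b) | (b -> c)) = max(1, 1) = 1
All 9 assignments give value 1 — the formula is a G_3-tautology.

1.00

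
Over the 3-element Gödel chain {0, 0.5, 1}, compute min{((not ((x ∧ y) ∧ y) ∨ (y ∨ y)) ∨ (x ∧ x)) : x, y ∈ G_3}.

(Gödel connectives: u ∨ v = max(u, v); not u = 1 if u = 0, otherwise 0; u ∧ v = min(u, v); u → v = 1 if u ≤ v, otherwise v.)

0.50

The minimum is attained at x = 0.5, y = 0.5:
  (x ∧ y) = min(0.5, 0.5) = 0.5
  ((x ∧ y) ∧ y) = min(0.5, 0.5) = 0.5
  not ((x ∧ y) ∧ y): Gödel ¬ of 0.5 = 0 (operand ≠ 0)
  (y ∨ y) = max(0.5, 0.5) = 0.5
  (not ((x ∧ y) ∧ y) ∨ (y ∨ y)) = max(0, 0.5) = 0.5
  (x ∧ x) = min(0.5, 0.5) = 0.5
  ((not ((x ∧ y) ∧ y) ∨ (y ∨ y)) ∨ (x ∧ x)) = max(0.5, 0.5) = 0.5
Checking all 9 assignments confirms none give a value below 0.50.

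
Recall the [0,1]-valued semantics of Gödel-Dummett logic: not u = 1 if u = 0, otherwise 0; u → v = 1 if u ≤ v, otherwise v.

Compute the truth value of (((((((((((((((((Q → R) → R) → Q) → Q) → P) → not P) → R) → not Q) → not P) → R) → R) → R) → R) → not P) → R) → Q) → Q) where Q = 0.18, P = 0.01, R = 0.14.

(Q → R): 0.18 > 0.14, so result = 0.14
((Q → R) → R): 0.14 ≤ 0.14, so result = 1
(((Q → R) → R) → Q): 1 > 0.18, so result = 0.18
((((Q → R) → R) → Q) → Q): 0.18 ≤ 0.18, so result = 1
(((((Q → R) → R) → Q) → Q) → P): 1 > 0.01, so result = 0.01
not P: Gödel ¬ of 0.01 = 0 (operand ≠ 0)
((((((Q → R) → R) → Q) → Q) → P) → not P): 0.01 > 0, so result = 0
(((((((Q → R) → R) → Q) → Q) → P) → not P) → R): 0 ≤ 0.14, so result = 1
not Q: Gödel ¬ of 0.18 = 0 (operand ≠ 0)
((((((((Q → R) → R) → Q) → Q) → P) → not P) → R) → not Q): 1 > 0, so result = 0
not P: Gödel ¬ of 0.01 = 0 (operand ≠ 0)
(((((((((Q → R) → R) → Q) → Q) → P) → not P) → R) → not Q) → not P): 0 ≤ 0, so result = 1
((((((((((Q → R) → R) → Q) → Q) → P) → not P) → R) → not Q) → not P) → R): 1 > 0.14, so result = 0.14
(((((((((((Q → R) → R) → Q) → Q) → P) → not P) → R) → not Q) → not P) → R) → R): 0.14 ≤ 0.14, so result = 1
((((((((((((Q → R) → R) → Q) → Q) → P) → not P) → R) → not Q) → not P) → R) → R) → R): 1 > 0.14, so result = 0.14
(((((((((((((Q → R) → R) → Q) → Q) → P) → not P) → R) → not Q) → not P) → R) → R) → R) → R): 0.14 ≤ 0.14, so result = 1
not P: Gödel ¬ of 0.01 = 0 (operand ≠ 0)
((((((((((((((Q → R) → R) → Q) → Q) → P) → not P) → R) → not Q) → not P) → R) → R) → R) → R) → not P): 1 > 0, so result = 0
(((((((((((((((Q → R) → R) → Q) → Q) → P) → not P) → R) → not Q) → not P) → R) → R) → R) → R) → not P) → R): 0 ≤ 0.14, so result = 1
((((((((((((((((Q → R) → R) → Q) → Q) → P) → not P) → R) → not Q) → not P) → R) → R) → R) → R) → not P) → R) → Q): 1 > 0.18, so result = 0.18
(((((((((((((((((Q → R) → R) → Q) → Q) → P) → not P) → R) → not Q) → not P) → R) → R) → R) → R) → not P) → R) → Q) → Q): 0.18 ≤ 0.18, so result = 1

1.00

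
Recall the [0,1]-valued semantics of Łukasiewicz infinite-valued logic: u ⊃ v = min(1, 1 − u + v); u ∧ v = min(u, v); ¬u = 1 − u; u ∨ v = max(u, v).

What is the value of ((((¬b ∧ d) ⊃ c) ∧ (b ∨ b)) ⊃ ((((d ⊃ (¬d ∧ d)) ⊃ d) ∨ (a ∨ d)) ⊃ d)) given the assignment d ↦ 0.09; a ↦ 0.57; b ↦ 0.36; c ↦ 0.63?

¬b: Łukasiewicz ¬ gives 1 − 0.36 = 0.64
(¬b ∧ d) = min(0.64, 0.09) = 0.09
((¬b ∧ d) ⊃ c): min(1, 1 − 0.09 + 0.63) = 1
(b ∨ b) = max(0.36, 0.36) = 0.36
(((¬b ∧ d) ⊃ c) ∧ (b ∨ b)) = min(1, 0.36) = 0.36
¬d: Łukasiewicz ¬ gives 1 − 0.09 = 0.91
(¬d ∧ d) = min(0.91, 0.09) = 0.09
(d ⊃ (¬d ∧ d)): min(1, 1 − 0.09 + 0.09) = 1
((d ⊃ (¬d ∧ d)) ⊃ d): min(1, 1 − 1 + 0.09) = 0.09
(a ∨ d) = max(0.57, 0.09) = 0.57
(((d ⊃ (¬d ∧ d)) ⊃ d) ∨ (a ∨ d)) = max(0.09, 0.57) = 0.57
((((d ⊃ (¬d ∧ d)) ⊃ d) ∨ (a ∨ d)) ⊃ d): min(1, 1 − 0.57 + 0.09) = 0.52
((((¬b ∧ d) ⊃ c) ∧ (b ∨ b)) ⊃ ((((d ⊃ (¬d ∧ d)) ⊃ d) ∨ (a ∨ d)) ⊃ d)): min(1, 1 − 0.36 + 0.52) = 1

1.00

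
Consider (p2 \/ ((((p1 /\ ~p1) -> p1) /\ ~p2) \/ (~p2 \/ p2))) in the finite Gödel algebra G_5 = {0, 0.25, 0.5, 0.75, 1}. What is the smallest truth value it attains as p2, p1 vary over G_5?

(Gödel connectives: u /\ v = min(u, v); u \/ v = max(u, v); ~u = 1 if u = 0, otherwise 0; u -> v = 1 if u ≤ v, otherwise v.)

0.25

The minimum is attained at p2 = 0.25, p1 = 0:
  ~p1: Gödel ¬ of 0 = 1 (operand is 0)
  (p1 /\ ~p1) = min(0, 1) = 0
  ((p1 /\ ~p1) -> p1): 0 ≤ 0, so result = 1
  ~p2: Gödel ¬ of 0.25 = 0 (operand ≠ 0)
  (((p1 /\ ~p1) -> p1) /\ ~p2) = min(1, 0) = 0
  ~p2: Gödel ¬ of 0.25 = 0 (operand ≠ 0)
  (~p2 \/ p2) = max(0, 0.25) = 0.25
  ((((p1 /\ ~p1) -> p1) /\ ~p2) \/ (~p2 \/ p2)) = max(0, 0.25) = 0.25
  (p2 \/ ((((p1 /\ ~p1) -> p1) /\ ~p2) \/ (~p2 \/ p2))) = max(0.25, 0.25) = 0.25
Checking all 25 assignments confirms none give a value below 0.25.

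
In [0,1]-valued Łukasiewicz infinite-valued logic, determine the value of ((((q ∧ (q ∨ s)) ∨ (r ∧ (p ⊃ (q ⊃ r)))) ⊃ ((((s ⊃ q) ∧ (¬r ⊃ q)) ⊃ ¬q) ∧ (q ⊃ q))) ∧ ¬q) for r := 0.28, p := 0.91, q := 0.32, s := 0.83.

(q ∨ s) = max(0.32, 0.83) = 0.83
(q ∧ (q ∨ s)) = min(0.32, 0.83) = 0.32
(q ⊃ r): min(1, 1 − 0.32 + 0.28) = 0.96
(p ⊃ (q ⊃ r)): min(1, 1 − 0.91 + 0.96) = 1
(r ∧ (p ⊃ (q ⊃ r))) = min(0.28, 1) = 0.28
((q ∧ (q ∨ s)) ∨ (r ∧ (p ⊃ (q ⊃ r)))) = max(0.32, 0.28) = 0.32
(s ⊃ q): min(1, 1 − 0.83 + 0.32) = 0.49
¬r: Łukasiewicz ¬ gives 1 − 0.28 = 0.72
(¬r ⊃ q): min(1, 1 − 0.72 + 0.32) = 0.6
((s ⊃ q) ∧ (¬r ⊃ q)) = min(0.49, 0.6) = 0.49
¬q: Łukasiewicz ¬ gives 1 − 0.32 = 0.68
(((s ⊃ q) ∧ (¬r ⊃ q)) ⊃ ¬q): min(1, 1 − 0.49 + 0.68) = 1
(q ⊃ q): min(1, 1 − 0.32 + 0.32) = 1
((((s ⊃ q) ∧ (¬r ⊃ q)) ⊃ ¬q) ∧ (q ⊃ q)) = min(1, 1) = 1
(((q ∧ (q ∨ s)) ∨ (r ∧ (p ⊃ (q ⊃ r)))) ⊃ ((((s ⊃ q) ∧ (¬r ⊃ q)) ⊃ ¬q) ∧ (q ⊃ q))): min(1, 1 − 0.32 + 1) = 1
¬q: Łukasiewicz ¬ gives 1 − 0.32 = 0.68
((((q ∧ (q ∨ s)) ∨ (r ∧ (p ⊃ (q ⊃ r)))) ⊃ ((((s ⊃ q) ∧ (¬r ⊃ q)) ⊃ ¬q) ∧ (q ⊃ q))) ∧ ¬q) = min(1, 0.68) = 0.68

0.68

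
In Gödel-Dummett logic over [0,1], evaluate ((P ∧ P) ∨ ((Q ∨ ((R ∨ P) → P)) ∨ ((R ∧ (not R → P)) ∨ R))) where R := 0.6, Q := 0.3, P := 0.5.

0.60

(P ∧ P) = min(0.5, 0.5) = 0.5
(R ∨ P) = max(0.6, 0.5) = 0.6
((R ∨ P) → P): 0.6 > 0.5, so result = 0.5
(Q ∨ ((R ∨ P) → P)) = max(0.3, 0.5) = 0.5
not R: Gödel ¬ of 0.6 = 0 (operand ≠ 0)
(not R → P): 0 ≤ 0.5, so result = 1
(R ∧ (not R → P)) = min(0.6, 1) = 0.6
((R ∧ (not R → P)) ∨ R) = max(0.6, 0.6) = 0.6
((Q ∨ ((R ∨ P) → P)) ∨ ((R ∧ (not R → P)) ∨ R)) = max(0.5, 0.6) = 0.6
((P ∧ P) ∨ ((Q ∨ ((R ∨ P) → P)) ∨ ((R ∧ (not R → P)) ∨ R))) = max(0.5, 0.6) = 0.6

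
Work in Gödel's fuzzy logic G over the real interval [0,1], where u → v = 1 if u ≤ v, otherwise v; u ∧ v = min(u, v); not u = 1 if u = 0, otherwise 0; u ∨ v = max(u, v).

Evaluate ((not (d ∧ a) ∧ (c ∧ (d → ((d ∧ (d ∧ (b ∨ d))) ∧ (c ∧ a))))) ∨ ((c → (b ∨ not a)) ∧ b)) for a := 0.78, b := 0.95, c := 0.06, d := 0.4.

(d ∧ a) = min(0.4, 0.78) = 0.4
not (d ∧ a): Gödel ¬ of 0.4 = 0 (operand ≠ 0)
(b ∨ d) = max(0.95, 0.4) = 0.95
(d ∧ (b ∨ d)) = min(0.4, 0.95) = 0.4
(d ∧ (d ∧ (b ∨ d))) = min(0.4, 0.4) = 0.4
(c ∧ a) = min(0.06, 0.78) = 0.06
((d ∧ (d ∧ (b ∨ d))) ∧ (c ∧ a)) = min(0.4, 0.06) = 0.06
(d → ((d ∧ (d ∧ (b ∨ d))) ∧ (c ∧ a))): 0.4 > 0.06, so result = 0.06
(c ∧ (d → ((d ∧ (d ∧ (b ∨ d))) ∧ (c ∧ a)))) = min(0.06, 0.06) = 0.06
(not (d ∧ a) ∧ (c ∧ (d → ((d ∧ (d ∧ (b ∨ d))) ∧ (c ∧ a))))) = min(0, 0.06) = 0
not a: Gödel ¬ of 0.78 = 0 (operand ≠ 0)
(b ∨ not a) = max(0.95, 0) = 0.95
(c → (b ∨ not a)): 0.06 ≤ 0.95, so result = 1
((c → (b ∨ not a)) ∧ b) = min(1, 0.95) = 0.95
((not (d ∧ a) ∧ (c ∧ (d → ((d ∧ (d ∧ (b ∨ d))) ∧ (c ∧ a))))) ∨ ((c → (b ∨ not a)) ∧ b)) = max(0, 0.95) = 0.95

0.95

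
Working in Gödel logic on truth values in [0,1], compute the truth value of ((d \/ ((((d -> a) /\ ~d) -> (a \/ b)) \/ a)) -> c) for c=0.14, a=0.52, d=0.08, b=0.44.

0.14

(d -> a): 0.08 ≤ 0.52, so result = 1
~d: Gödel ¬ of 0.08 = 0 (operand ≠ 0)
((d -> a) /\ ~d) = min(1, 0) = 0
(a \/ b) = max(0.52, 0.44) = 0.52
(((d -> a) /\ ~d) -> (a \/ b)): 0 ≤ 0.52, so result = 1
((((d -> a) /\ ~d) -> (a \/ b)) \/ a) = max(1, 0.52) = 1
(d \/ ((((d -> a) /\ ~d) -> (a \/ b)) \/ a)) = max(0.08, 1) = 1
((d \/ ((((d -> a) /\ ~d) -> (a \/ b)) \/ a)) -> c): 1 > 0.14, so result = 0.14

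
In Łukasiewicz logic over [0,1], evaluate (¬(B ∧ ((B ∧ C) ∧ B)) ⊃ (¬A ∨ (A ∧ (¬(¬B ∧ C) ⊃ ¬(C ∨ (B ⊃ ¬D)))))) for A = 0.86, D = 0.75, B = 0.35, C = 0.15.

(B ∧ C) = min(0.35, 0.15) = 0.15
((B ∧ C) ∧ B) = min(0.15, 0.35) = 0.15
(B ∧ ((B ∧ C) ∧ B)) = min(0.35, 0.15) = 0.15
¬(B ∧ ((B ∧ C) ∧ B)): Łukasiewicz ¬ gives 1 − 0.15 = 0.85
¬A: Łukasiewicz ¬ gives 1 − 0.86 = 0.14
¬B: Łukasiewicz ¬ gives 1 − 0.35 = 0.65
(¬B ∧ C) = min(0.65, 0.15) = 0.15
¬(¬B ∧ C): Łukasiewicz ¬ gives 1 − 0.15 = 0.85
¬D: Łukasiewicz ¬ gives 1 − 0.75 = 0.25
(B ⊃ ¬D): min(1, 1 − 0.35 + 0.25) = 0.9
(C ∨ (B ⊃ ¬D)) = max(0.15, 0.9) = 0.9
¬(C ∨ (B ⊃ ¬D)): Łukasiewicz ¬ gives 1 − 0.9 = 0.1
(¬(¬B ∧ C) ⊃ ¬(C ∨ (B ⊃ ¬D))): min(1, 1 − 0.85 + 0.1) = 0.25
(A ∧ (¬(¬B ∧ C) ⊃ ¬(C ∨ (B ⊃ ¬D)))) = min(0.86, 0.25) = 0.25
(¬A ∨ (A ∧ (¬(¬B ∧ C) ⊃ ¬(C ∨ (B ⊃ ¬D))))) = max(0.14, 0.25) = 0.25
(¬(B ∧ ((B ∧ C) ∧ B)) ⊃ (¬A ∨ (A ∧ (¬(¬B ∧ C) ⊃ ¬(C ∨ (B ⊃ ¬D)))))): min(1, 1 − 0.85 + 0.25) = 0.4

0.40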